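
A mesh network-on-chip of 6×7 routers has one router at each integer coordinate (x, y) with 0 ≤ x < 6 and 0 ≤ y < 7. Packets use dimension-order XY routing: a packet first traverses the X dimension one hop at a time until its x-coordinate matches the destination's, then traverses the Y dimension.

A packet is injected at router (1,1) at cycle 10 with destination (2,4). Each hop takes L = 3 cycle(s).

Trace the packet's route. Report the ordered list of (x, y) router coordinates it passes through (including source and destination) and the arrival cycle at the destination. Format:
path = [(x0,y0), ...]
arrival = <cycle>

hop 0: (1,1) @ cyc 10
hop 1: (2,1) @ cyc 13  [E]
hop 2: (2,2) @ cyc 16  [N]
hop 3: (2,3) @ cyc 19  [N]
hop 4: (2,4) @ cyc 22  [N]

path = [(1,1), (2,1), (2,2), (2,3), (2,4)]
arrival = 22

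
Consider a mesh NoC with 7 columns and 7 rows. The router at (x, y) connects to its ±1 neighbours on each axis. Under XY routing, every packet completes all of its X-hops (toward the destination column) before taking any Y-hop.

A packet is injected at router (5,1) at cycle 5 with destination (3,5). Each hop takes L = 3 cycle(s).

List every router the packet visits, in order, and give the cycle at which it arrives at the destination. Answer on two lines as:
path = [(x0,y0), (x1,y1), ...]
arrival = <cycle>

#0 — 5,1 | c5
#1 — 4,1 | c8 | W
#2 — 3,1 | c11 | W
#3 — 3,2 | c14 | N
#4 — 3,3 | c17 | N
#5 — 3,4 | c20 | N
#6 — 3,5 | c23 | N

path = [(5,1), (4,1), (3,1), (3,2), (3,3), (3,4), (3,5)]
arrival = 23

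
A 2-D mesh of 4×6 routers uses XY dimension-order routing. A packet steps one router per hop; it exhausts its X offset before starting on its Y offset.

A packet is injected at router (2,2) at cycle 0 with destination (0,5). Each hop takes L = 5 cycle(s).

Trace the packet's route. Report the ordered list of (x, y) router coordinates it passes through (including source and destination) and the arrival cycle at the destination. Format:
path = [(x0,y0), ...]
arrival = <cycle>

[0] x=2 y=2 t=0
[1] x=1 y=2 t=5 →W
[2] x=0 y=2 t=10 →W
[3] x=0 y=3 t=15 →N
[4] x=0 y=4 t=20 →N
[5] x=0 y=5 t=25 →N

path = [(2,2), (1,2), (0,2), (0,3), (0,4), (0,5)]
arrival = 25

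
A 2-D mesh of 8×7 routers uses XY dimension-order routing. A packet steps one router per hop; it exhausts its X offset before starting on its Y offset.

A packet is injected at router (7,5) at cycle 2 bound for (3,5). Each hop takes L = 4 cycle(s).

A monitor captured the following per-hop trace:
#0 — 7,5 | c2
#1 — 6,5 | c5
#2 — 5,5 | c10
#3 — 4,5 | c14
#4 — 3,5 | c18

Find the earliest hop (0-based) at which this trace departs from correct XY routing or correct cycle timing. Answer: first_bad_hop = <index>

first_bad_hop = 1

check 1→ d=(-1,0) cyc+3: BAD: Δcyc=3≠L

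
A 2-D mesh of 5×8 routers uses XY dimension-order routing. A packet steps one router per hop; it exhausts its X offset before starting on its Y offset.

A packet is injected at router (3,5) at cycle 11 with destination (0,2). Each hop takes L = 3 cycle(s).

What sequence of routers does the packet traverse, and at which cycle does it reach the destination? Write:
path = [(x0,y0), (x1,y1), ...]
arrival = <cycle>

path = [(3,5), (2,5), (1,5), (0,5), (0,4), (0,3), (0,2)]
arrival = 29

hop 0: (3,5) @ cyc 11
hop 1: (2,5) @ cyc 14  [W]
hop 2: (1,5) @ cyc 17  [W]
hop 3: (0,5) @ cyc 20  [W]
hop 4: (0,4) @ cyc 23  [S]
hop 5: (0,3) @ cyc 26  [S]
hop 6: (0,2) @ cyc 29  [S]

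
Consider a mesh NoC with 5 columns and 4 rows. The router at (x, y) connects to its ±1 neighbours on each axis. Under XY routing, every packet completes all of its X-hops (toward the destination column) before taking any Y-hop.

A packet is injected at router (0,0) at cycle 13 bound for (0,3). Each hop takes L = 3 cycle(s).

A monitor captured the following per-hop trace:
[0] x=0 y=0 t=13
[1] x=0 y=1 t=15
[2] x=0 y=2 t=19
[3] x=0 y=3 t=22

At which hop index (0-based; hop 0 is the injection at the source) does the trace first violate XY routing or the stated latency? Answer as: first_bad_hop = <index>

  1: Δx=+0 Δy=+1 Δt=2 [BAD: Δcyc=2≠L]

first_bad_hop = 1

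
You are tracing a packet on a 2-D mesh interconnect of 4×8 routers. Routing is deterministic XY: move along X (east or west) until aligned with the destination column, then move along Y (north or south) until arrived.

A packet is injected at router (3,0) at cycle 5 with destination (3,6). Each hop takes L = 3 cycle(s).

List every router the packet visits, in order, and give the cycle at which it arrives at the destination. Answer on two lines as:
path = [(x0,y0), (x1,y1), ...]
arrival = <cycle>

#0 — 3,0 | c5
#1 — 3,1 | c8 | N
#2 — 3,2 | c11 | N
#3 — 3,3 | c14 | N
#4 — 3,4 | c17 | N
#5 — 3,5 | c20 | N
#6 — 3,6 | c23 | N

path = [(3,0), (3,1), (3,2), (3,3), (3,4), (3,5), (3,6)]
arrival = 23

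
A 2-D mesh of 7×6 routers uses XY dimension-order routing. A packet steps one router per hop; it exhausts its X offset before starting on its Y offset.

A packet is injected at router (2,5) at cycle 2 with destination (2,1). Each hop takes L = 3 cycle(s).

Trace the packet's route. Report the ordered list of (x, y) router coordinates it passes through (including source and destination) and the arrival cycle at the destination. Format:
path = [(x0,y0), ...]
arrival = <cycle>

path = [(2,5), (2,4), (2,3), (2,2), (2,1)]
arrival = 14

[0] x=2 y=5 t=2
[1] x=2 y=4 t=5 →S
[2] x=2 y=3 t=8 →S
[3] x=2 y=2 t=11 →S
[4] x=2 y=1 t=14 →S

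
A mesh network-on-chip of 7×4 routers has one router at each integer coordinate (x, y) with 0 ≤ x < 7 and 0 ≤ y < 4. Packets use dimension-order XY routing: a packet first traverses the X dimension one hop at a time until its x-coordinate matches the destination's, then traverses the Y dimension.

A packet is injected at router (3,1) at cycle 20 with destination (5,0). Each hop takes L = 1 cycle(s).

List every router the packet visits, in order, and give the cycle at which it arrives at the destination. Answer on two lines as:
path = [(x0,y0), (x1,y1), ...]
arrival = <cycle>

path = [(3,1), (4,1), (5,1), (5,0)]
arrival = 23

t=20: at (3,1)
t=21: at (4,1) after E
t=22: at (5,1) after E
t=23: at (5,0) after S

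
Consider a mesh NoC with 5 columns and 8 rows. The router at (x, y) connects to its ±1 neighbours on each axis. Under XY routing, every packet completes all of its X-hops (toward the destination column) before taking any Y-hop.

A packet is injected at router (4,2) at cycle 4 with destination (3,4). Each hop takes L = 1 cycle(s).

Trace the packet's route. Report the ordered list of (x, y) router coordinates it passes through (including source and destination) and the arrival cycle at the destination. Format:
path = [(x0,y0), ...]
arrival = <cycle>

  0. router=(4,2) cycle=4 (inject)
  1. router=(3,2) cycle=5 dir=W
  2. router=(3,3) cycle=6 dir=N
  3. router=(3,4) cycle=7 dir=N

path = [(4,2), (3,2), (3,3), (3,4)]
arrival = 7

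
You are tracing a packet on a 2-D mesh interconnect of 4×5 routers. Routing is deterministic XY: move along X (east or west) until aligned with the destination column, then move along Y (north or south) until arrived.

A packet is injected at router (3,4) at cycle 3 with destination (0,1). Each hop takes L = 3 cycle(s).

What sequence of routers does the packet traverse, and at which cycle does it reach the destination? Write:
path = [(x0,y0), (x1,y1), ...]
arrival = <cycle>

t=3: at (3,4)
t=6: at (2,4) after W
t=9: at (1,4) after W
t=12: at (0,4) after W
t=15: at (0,3) after S
t=18: at (0,2) after S
t=21: at (0,1) after S

path = [(3,4), (2,4), (1,4), (0,4), (0,3), (0,2), (0,1)]
arrival = 21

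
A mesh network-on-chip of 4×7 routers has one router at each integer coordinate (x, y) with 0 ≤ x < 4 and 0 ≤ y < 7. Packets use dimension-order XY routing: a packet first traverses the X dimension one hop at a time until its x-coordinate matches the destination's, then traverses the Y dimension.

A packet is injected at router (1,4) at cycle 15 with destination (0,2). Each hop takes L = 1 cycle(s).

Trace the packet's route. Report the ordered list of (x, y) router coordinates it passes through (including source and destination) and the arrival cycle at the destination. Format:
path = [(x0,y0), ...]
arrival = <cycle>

  0. router=(1,4) cycle=15 (inject)
  1. router=(0,4) cycle=16 dir=W
  2. router=(0,3) cycle=17 dir=S
  3. router=(0,2) cycle=18 dir=S

path = [(1,4), (0,4), (0,3), (0,2)]
arrival = 18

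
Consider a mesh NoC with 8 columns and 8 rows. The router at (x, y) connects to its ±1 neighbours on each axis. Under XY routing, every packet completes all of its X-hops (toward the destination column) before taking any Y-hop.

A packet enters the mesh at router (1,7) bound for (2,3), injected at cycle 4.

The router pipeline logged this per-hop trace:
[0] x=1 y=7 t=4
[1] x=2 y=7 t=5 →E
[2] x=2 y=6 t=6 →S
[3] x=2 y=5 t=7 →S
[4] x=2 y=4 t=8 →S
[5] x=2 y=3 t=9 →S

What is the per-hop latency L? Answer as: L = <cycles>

L = 1

Δcyc across hop 0→1: 5 − 4 = 1.
Per-hop latency L = Δcyc = 1.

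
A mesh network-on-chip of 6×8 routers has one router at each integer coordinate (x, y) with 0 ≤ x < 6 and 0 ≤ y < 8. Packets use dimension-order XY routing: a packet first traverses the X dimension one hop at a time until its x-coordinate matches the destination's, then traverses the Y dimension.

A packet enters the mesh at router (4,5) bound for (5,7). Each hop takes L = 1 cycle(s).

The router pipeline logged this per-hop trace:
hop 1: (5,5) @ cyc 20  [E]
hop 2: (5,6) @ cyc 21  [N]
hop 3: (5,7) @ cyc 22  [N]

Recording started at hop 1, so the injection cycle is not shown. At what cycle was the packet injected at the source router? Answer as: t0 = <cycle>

The first recorded entry is hop 1 at cycle 20.
So t0 = 20 − 1·1 = 19.

t0 = 19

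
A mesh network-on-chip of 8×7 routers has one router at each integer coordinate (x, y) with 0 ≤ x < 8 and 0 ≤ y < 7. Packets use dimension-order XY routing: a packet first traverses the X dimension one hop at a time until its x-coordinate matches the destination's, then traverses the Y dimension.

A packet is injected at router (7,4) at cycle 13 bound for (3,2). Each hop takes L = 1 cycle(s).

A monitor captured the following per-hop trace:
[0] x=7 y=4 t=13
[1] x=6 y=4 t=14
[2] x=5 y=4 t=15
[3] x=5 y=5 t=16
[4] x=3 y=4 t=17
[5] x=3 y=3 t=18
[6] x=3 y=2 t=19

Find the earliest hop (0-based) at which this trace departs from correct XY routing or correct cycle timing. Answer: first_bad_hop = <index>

first_bad_hop = 3

hop 1: step (-1,+0), +1 cyc — ok
hop 2: step (-1,+0), +1 cyc — ok
hop 3: step (+0,+1), +1 cyc — BAD: Y-move but x=5≠3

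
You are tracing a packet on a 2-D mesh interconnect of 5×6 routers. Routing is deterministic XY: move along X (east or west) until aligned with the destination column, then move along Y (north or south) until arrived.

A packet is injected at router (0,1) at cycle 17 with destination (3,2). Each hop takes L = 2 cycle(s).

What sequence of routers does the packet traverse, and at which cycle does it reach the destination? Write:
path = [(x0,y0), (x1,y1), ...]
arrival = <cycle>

hop 0: (0,1) @ cyc 17
hop 1: (1,1) @ cyc 19  [E]
hop 2: (2,1) @ cyc 21  [E]
hop 3: (3,1) @ cyc 23  [E]
hop 4: (3,2) @ cyc 25  [N]

path = [(0,1), (1,1), (2,1), (3,1), (3,2)]
arrival = 25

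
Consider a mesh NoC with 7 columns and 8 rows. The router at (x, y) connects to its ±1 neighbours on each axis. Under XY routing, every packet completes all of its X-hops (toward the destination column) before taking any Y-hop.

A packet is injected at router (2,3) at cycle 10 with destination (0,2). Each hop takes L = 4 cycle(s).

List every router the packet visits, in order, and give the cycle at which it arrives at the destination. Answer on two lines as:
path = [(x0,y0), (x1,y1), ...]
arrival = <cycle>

path = [(2,3), (1,3), (0,3), (0,2)]
arrival = 22

#0 — 2,3 | c10
#1 — 1,3 | c14 | W
#2 — 0,3 | c18 | W
#3 — 0,2 | c22 | S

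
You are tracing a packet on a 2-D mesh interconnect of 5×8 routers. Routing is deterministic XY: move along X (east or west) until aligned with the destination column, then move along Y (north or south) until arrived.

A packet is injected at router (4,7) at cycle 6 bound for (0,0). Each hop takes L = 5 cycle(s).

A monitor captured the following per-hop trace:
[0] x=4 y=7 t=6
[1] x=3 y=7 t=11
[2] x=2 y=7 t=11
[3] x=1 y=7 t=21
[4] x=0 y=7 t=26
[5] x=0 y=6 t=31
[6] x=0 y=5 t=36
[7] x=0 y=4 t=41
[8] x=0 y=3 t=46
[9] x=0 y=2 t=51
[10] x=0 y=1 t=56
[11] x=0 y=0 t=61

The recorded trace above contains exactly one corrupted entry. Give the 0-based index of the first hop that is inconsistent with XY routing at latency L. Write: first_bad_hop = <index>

first_bad_hop = 2

[1] (-1,+0) / 5c ⇒ ok
[2] (-1,+0) / 0c ⇒ BAD: Δcyc=0≠L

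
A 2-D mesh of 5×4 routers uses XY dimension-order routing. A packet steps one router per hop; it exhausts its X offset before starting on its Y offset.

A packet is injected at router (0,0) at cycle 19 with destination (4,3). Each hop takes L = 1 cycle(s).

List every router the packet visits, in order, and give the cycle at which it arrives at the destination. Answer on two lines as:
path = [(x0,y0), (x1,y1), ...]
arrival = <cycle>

  0. router=(0,0) cycle=19 (inject)
  1. router=(1,0) cycle=20 dir=E
  2. router=(2,0) cycle=21 dir=E
  3. router=(3,0) cycle=22 dir=E
  4. router=(4,0) cycle=23 dir=E
  5. router=(4,1) cycle=24 dir=N
  6. router=(4,2) cycle=25 dir=N
  7. router=(4,3) cycle=26 dir=N

path = [(0,0), (1,0), (2,0), (3,0), (4,0), (4,1), (4,2), (4,3)]
arrival = 26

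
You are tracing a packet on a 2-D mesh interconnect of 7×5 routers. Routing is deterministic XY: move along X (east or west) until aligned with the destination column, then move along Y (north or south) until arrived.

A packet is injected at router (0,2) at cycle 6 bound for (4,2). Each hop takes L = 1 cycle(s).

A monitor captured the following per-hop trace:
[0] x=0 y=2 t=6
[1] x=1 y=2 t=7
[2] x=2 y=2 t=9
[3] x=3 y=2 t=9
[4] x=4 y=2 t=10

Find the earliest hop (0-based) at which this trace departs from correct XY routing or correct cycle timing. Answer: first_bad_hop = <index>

first_bad_hop = 2

check 1→ d=(1,0) cyc+1: ok
check 2→ d=(1,0) cyc+2: BAD: Δcyc=2≠L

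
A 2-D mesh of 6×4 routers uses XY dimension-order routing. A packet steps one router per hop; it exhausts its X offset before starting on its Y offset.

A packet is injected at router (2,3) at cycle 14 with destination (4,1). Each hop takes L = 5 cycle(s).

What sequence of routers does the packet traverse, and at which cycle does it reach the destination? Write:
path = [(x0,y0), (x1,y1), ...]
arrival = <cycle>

[0] x=2 y=3 t=14
[1] x=3 y=3 t=19 →E
[2] x=4 y=3 t=24 →E
[3] x=4 y=2 t=29 →S
[4] x=4 y=1 t=34 →S

path = [(2,3), (3,3), (4,3), (4,2), (4,1)]
arrival = 34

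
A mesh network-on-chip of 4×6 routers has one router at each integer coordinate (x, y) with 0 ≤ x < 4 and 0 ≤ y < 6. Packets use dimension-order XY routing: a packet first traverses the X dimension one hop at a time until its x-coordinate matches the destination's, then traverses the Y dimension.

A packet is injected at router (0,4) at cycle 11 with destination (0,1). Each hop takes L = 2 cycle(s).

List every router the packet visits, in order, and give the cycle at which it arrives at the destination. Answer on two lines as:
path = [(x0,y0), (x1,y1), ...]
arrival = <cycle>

path = [(0,4), (0,3), (0,2), (0,1)]
arrival = 17

[0] x=0 y=4 t=11
[1] x=0 y=3 t=13 →S
[2] x=0 y=2 t=15 →S
[3] x=0 y=1 t=17 →S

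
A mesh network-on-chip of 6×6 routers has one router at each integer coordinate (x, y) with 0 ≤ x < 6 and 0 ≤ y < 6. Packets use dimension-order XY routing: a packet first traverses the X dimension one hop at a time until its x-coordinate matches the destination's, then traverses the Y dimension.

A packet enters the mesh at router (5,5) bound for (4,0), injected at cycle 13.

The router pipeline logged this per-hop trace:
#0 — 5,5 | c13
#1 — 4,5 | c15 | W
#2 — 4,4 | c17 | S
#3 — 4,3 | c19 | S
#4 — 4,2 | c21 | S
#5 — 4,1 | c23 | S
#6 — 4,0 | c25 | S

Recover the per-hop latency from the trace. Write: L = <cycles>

L = 2

From hop 0 (13) to hop 1 (15): +2 cycles.
Per-hop latency L = Δcyc = 2.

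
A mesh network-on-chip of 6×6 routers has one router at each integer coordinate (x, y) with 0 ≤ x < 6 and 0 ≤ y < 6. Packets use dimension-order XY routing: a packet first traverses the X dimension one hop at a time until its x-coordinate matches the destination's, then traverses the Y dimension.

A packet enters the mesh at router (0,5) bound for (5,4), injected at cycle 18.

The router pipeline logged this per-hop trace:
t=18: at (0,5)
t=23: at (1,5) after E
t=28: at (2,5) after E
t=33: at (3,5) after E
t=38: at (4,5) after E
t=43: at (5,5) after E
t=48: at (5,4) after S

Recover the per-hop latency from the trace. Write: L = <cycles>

L = 5

From hop 0 (18) to hop 1 (23): +5 cycles.
Per-hop latency L = Δcyc = 5.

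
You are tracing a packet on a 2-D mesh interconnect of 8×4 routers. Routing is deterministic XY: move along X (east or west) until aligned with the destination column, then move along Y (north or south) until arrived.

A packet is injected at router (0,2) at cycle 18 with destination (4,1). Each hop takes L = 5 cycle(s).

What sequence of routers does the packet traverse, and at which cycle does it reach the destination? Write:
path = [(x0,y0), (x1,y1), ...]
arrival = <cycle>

path = [(0,2), (1,2), (2,2), (3,2), (4,2), (4,1)]
arrival = 43

  0. router=(0,2) cycle=18 (inject)
  1. router=(1,2) cycle=23 dir=E
  2. router=(2,2) cycle=28 dir=E
  3. router=(3,2) cycle=33 dir=E
  4. router=(4,2) cycle=38 dir=E
  5. router=(4,1) cycle=43 dir=S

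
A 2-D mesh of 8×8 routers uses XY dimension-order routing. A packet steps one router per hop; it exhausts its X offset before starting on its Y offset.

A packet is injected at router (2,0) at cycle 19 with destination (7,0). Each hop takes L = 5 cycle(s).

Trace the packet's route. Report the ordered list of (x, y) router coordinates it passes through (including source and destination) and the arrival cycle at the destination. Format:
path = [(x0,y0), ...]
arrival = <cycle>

  0. router=(2,0) cycle=19 (inject)
  1. router=(3,0) cycle=24 dir=E
  2. router=(4,0) cycle=29 dir=E
  3. router=(5,0) cycle=34 dir=E
  4. router=(6,0) cycle=39 dir=E
  5. router=(7,0) cycle=44 dir=E

path = [(2,0), (3,0), (4,0), (5,0), (6,0), (7,0)]
arrival = 44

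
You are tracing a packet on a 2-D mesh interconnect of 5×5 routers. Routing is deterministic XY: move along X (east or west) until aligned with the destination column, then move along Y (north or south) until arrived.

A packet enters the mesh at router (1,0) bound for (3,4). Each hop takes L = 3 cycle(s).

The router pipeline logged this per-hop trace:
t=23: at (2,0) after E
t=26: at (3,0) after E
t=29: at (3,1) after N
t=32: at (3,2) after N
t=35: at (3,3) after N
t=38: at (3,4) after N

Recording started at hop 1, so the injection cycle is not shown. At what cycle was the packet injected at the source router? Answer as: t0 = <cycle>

Hop 1 reached at cycle 23; hop k is at t0 + k·L.
So t0 = 23 − 1·3 = 20.

t0 = 20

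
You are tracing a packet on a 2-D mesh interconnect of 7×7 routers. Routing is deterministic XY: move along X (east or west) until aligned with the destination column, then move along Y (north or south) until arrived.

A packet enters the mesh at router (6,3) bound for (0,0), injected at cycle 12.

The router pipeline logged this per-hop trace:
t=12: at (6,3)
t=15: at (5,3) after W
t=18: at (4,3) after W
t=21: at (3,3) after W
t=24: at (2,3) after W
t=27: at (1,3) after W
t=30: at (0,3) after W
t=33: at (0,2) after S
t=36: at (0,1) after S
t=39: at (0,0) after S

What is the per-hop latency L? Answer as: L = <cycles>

L = 3

Δcyc across hop 0→1: 15 − 12 = 3.
One hop costs L cycles, so L = 3.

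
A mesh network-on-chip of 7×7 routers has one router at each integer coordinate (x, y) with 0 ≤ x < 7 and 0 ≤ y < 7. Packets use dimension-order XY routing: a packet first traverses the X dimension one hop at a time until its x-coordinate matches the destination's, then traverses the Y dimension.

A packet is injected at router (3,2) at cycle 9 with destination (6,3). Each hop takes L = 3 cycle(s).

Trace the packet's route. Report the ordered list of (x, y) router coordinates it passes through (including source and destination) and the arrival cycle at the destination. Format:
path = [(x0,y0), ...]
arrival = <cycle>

path = [(3,2), (4,2), (5,2), (6,2), (6,3)]
arrival = 21

[0] x=3 y=2 t=9
[1] x=4 y=2 t=12 →E
[2] x=5 y=2 t=15 →E
[3] x=6 y=2 t=18 →E
[4] x=6 y=3 t=21 →N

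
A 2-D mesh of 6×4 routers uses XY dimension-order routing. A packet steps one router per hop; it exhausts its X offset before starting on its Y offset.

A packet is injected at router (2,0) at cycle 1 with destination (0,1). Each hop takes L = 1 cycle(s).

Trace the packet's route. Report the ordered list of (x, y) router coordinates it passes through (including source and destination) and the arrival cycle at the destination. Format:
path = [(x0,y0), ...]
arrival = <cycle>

path = [(2,0), (1,0), (0,0), (0,1)]
arrival = 4

[0] x=2 y=0 t=1
[1] x=1 y=0 t=2 →W
[2] x=0 y=0 t=3 →W
[3] x=0 y=1 t=4 →N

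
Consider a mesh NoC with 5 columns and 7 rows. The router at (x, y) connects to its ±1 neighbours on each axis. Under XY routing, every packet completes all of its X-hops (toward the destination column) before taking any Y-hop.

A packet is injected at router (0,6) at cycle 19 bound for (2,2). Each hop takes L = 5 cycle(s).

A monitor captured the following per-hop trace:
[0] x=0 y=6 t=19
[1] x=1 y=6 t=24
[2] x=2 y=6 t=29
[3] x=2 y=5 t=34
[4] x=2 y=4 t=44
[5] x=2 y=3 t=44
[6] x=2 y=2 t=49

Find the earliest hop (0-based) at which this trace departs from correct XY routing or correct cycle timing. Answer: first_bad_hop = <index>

first_bad_hop = 4

check 1→ d=(1,0) cyc+5: ok
check 2→ d=(1,0) cyc+5: ok
check 3→ d=(0,-1) cyc+5: ok
check 4→ d=(0,-1) cyc+10: BAD: Δcyc=10≠L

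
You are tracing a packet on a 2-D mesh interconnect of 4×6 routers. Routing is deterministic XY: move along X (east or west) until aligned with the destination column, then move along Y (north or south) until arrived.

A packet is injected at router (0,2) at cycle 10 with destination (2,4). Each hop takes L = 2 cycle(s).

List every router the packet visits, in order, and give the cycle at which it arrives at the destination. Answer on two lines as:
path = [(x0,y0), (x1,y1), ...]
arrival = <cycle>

#0 — 0,2 | c10
#1 — 1,2 | c12 | E
#2 — 2,2 | c14 | E
#3 — 2,3 | c16 | N
#4 — 2,4 | c18 | N

path = [(0,2), (1,2), (2,2), (2,3), (2,4)]
arrival = 18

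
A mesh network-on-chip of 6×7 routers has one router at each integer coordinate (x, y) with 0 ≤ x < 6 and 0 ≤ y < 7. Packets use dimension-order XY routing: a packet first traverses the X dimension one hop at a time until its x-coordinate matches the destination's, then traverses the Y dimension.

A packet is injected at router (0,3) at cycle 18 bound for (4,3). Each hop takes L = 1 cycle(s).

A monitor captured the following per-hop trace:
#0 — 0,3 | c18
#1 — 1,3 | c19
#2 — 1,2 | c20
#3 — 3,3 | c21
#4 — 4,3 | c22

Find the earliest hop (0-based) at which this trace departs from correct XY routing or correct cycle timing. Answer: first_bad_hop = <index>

  1: Δx=+1 Δy=+0 Δt=1 [ok]
  2: Δx=+0 Δy=-1 Δt=1 [BAD: Y-move but x=1≠4]

first_bad_hop = 2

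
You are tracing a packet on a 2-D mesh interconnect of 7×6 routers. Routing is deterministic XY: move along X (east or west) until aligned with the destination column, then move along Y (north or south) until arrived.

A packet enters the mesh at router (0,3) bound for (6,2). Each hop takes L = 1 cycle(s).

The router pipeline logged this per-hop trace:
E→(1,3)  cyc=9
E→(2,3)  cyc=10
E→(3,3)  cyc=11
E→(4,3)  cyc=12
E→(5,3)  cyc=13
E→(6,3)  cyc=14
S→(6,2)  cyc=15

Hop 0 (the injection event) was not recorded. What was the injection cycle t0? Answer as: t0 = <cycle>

t0 = 8

Hop 1 reached at cycle 9; hop k is at t0 + k·L.
So t0 = 9 − 1·1 = 8.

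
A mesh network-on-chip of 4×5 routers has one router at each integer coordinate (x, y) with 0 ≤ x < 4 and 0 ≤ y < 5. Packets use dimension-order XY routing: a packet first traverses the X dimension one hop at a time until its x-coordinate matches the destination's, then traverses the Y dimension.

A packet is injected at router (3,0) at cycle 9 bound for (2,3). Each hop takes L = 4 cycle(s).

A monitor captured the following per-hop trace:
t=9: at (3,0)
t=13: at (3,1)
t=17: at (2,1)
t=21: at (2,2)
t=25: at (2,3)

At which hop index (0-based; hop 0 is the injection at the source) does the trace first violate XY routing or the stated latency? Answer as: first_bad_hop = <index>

  1: Δx=+0 Δy=+1 Δt=4 [BAD: Y-move but x=3≠2]

first_bad_hop = 1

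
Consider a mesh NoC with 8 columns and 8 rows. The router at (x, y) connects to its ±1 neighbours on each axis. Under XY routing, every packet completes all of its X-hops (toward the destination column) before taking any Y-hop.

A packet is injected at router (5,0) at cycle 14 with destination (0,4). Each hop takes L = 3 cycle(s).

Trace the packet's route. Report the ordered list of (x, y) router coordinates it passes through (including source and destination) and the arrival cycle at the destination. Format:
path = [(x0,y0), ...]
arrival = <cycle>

hop 0: (5,0) @ cyc 14
hop 1: (4,0) @ cyc 17  [W]
hop 2: (3,0) @ cyc 20  [W]
hop 3: (2,0) @ cyc 23  [W]
hop 4: (1,0) @ cyc 26  [W]
hop 5: (0,0) @ cyc 29  [W]
hop 6: (0,1) @ cyc 32  [N]
hop 7: (0,2) @ cyc 35  [N]
hop 8: (0,3) @ cyc 38  [N]
hop 9: (0,4) @ cyc 41  [N]

path = [(5,0), (4,0), (3,0), (2,0), (1,0), (0,0), (0,1), (0,2), (0,3), (0,4)]
arrival = 41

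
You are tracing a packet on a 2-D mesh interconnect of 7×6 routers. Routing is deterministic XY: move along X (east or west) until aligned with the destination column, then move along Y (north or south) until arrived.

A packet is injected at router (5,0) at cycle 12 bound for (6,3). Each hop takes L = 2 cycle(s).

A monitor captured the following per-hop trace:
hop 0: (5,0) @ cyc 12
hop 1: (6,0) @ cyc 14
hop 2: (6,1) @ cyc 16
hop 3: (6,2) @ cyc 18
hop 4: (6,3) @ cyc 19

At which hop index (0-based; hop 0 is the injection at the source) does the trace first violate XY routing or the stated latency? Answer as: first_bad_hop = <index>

[1] (+1,+0) / 2c ⇒ ok
[2] (+0,+1) / 2c ⇒ ok
[3] (+0,+1) / 2c ⇒ ok
[4] (+0,+1) / 1c ⇒ BAD: Δcyc=1≠L

first_bad_hop = 4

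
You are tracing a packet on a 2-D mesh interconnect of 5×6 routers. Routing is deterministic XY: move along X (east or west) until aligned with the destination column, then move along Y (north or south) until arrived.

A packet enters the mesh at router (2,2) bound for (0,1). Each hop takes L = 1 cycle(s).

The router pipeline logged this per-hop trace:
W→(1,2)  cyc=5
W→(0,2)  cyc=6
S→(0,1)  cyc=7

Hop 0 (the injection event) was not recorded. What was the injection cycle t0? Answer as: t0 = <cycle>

The first recorded entry is hop 1 at cycle 5.
So t0 = 5 − 1·1 = 4.

t0 = 4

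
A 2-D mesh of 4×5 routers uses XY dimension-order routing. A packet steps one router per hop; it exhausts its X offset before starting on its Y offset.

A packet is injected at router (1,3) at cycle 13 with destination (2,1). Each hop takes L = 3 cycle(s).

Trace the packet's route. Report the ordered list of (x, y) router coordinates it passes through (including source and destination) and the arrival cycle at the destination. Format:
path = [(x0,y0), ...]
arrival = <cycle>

[0] x=1 y=3 t=13
[1] x=2 y=3 t=16 →E
[2] x=2 y=2 t=19 →S
[3] x=2 y=1 t=22 →S

path = [(1,3), (2,3), (2,2), (2,1)]
arrival = 22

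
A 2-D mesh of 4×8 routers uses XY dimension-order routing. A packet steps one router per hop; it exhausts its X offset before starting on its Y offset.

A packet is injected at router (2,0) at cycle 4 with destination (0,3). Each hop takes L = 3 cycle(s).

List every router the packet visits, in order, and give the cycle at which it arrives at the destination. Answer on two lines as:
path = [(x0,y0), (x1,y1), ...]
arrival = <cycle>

src (2,0)  cyc=4
W→(1,0)  cyc=7
W→(0,0)  cyc=10
N→(0,1)  cyc=13
N→(0,2)  cyc=16
N→(0,3)  cyc=19

path = [(2,0), (1,0), (0,0), (0,1), (0,2), (0,3)]
arrival = 19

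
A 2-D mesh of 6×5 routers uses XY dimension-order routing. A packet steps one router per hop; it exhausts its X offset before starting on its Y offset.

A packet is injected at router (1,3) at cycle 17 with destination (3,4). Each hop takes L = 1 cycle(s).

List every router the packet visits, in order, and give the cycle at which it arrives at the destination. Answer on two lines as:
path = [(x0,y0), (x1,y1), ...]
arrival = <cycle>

#0 — 1,3 | c17
#1 — 2,3 | c18 | E
#2 — 3,3 | c19 | E
#3 — 3,4 | c20 | N

path = [(1,3), (2,3), (3,3), (3,4)]
arrival = 20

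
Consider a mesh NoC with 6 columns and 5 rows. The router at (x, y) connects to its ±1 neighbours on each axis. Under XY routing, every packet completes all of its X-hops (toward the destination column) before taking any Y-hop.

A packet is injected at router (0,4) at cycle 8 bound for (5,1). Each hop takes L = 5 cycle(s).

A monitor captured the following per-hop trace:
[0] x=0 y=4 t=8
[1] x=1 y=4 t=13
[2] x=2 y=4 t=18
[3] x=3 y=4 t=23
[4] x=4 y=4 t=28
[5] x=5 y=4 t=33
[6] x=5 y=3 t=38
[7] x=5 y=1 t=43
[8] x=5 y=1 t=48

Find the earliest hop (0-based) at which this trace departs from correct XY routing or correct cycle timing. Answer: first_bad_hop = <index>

hop 1: step (+1,+0), +5 cyc — ok
hop 2: step (+1,+0), +5 cyc — ok
hop 3: step (+1,+0), +5 cyc — ok
hop 4: step (+1,+0), +5 cyc — ok
hop 5: step (+1,+0), +5 cyc — ok
hop 6: step (+0,-1), +5 cyc — ok
hop 7: step (+0,-2), +5 cyc — BAD: non-unit step

first_bad_hop = 7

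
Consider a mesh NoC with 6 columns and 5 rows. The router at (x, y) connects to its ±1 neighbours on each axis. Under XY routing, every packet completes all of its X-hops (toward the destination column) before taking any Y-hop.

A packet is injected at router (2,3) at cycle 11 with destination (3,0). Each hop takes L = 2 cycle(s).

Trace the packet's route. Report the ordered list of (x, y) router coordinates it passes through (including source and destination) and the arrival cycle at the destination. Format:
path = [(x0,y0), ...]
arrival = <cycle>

  0. router=(2,3) cycle=11 (inject)
  1. router=(3,3) cycle=13 dir=E
  2. router=(3,2) cycle=15 dir=S
  3. router=(3,1) cycle=17 dir=S
  4. router=(3,0) cycle=19 dir=S

path = [(2,3), (3,3), (3,2), (3,1), (3,0)]
arrival = 19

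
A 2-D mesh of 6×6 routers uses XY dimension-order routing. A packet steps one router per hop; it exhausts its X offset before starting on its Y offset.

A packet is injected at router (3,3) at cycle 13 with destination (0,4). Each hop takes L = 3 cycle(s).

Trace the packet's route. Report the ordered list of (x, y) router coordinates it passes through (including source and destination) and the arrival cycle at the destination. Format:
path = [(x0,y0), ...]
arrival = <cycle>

#0 — 3,3 | c13
#1 — 2,3 | c16 | W
#2 — 1,3 | c19 | W
#3 — 0,3 | c22 | W
#4 — 0,4 | c25 | N

path = [(3,3), (2,3), (1,3), (0,3), (0,4)]
arrival = 25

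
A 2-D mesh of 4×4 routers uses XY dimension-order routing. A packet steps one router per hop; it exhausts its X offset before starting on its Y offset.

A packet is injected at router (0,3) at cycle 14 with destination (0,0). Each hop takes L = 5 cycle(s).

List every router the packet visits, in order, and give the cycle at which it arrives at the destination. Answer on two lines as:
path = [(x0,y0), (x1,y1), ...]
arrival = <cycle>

path = [(0,3), (0,2), (0,1), (0,0)]
arrival = 29

[0] x=0 y=3 t=14
[1] x=0 y=2 t=19 →S
[2] x=0 y=1 t=24 →S
[3] x=0 y=0 t=29 →S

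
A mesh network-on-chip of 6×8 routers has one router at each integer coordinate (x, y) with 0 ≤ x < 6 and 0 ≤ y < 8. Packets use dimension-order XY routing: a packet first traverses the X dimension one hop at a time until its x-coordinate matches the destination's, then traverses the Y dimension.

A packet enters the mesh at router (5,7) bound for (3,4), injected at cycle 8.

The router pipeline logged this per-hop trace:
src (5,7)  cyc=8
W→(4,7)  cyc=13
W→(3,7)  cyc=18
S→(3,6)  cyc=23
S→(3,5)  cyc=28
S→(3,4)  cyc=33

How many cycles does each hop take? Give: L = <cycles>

L = 5

Δcyc across hop 0→1: 13 − 8 = 5.
One hop costs L cycles, so L = 5.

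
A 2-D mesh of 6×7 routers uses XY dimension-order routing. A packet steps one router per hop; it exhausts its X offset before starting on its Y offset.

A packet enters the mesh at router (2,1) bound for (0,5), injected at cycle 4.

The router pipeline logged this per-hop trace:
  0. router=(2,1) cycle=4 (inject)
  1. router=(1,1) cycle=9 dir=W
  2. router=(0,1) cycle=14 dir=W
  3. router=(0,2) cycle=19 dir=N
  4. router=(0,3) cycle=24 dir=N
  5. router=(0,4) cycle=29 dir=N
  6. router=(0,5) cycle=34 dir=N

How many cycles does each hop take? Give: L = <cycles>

L = 5

Δcyc across hop 0→1: 9 − 4 = 5.
That increment is L by definition: L = 5.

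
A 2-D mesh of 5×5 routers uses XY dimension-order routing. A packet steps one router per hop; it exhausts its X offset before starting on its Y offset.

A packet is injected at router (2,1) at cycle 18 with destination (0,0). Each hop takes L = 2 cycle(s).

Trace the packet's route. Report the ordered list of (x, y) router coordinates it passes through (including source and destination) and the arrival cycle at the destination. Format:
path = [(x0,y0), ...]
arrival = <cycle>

hop 0: (2,1) @ cyc 18
hop 1: (1,1) @ cyc 20  [W]
hop 2: (0,1) @ cyc 22  [W]
hop 3: (0,0) @ cyc 24  [S]

path = [(2,1), (1,1), (0,1), (0,0)]
arrival = 24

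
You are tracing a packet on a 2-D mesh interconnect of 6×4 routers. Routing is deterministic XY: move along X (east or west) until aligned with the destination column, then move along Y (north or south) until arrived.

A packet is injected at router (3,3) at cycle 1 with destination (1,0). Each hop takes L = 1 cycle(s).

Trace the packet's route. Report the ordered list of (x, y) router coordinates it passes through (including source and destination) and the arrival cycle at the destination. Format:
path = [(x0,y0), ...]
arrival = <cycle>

t=1: at (3,3)
t=2: at (2,3) after W
t=3: at (1,3) after W
t=4: at (1,2) after S
t=5: at (1,1) after S
t=6: at (1,0) after S

path = [(3,3), (2,3), (1,3), (1,2), (1,1), (1,0)]
arrival = 6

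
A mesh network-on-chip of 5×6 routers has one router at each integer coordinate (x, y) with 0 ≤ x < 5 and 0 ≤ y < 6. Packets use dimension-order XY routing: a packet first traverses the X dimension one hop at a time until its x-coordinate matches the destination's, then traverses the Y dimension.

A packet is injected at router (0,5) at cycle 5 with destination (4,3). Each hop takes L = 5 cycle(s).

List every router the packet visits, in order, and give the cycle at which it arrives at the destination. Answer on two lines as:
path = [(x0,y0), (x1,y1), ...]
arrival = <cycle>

  0. router=(0,5) cycle=5 (inject)
  1. router=(1,5) cycle=10 dir=E
  2. router=(2,5) cycle=15 dir=E
  3. router=(3,5) cycle=20 dir=E
  4. router=(4,5) cycle=25 dir=E
  5. router=(4,4) cycle=30 dir=S
  6. router=(4,3) cycle=35 dir=S

path = [(0,5), (1,5), (2,5), (3,5), (4,5), (4,4), (4,3)]
arrival = 35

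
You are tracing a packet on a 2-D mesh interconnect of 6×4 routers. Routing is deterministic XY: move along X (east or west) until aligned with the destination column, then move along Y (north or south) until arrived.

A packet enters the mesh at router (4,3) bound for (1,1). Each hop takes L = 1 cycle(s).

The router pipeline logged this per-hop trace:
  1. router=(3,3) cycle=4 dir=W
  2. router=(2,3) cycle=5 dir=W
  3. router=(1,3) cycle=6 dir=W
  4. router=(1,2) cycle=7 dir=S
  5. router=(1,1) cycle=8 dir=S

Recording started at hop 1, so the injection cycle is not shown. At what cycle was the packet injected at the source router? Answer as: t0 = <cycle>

t0 = 3

Hop 1 reached at cycle 4; hop k is at t0 + k·L.
t0 = cyc[1] − L = 4 − 1 = 3.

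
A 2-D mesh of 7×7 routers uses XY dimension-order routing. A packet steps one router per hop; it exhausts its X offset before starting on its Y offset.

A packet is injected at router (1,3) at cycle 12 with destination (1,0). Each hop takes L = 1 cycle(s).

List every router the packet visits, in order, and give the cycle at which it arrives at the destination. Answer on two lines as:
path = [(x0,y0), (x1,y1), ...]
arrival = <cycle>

t=12: at (1,3)
t=13: at (1,2) after S
t=14: at (1,1) after S
t=15: at (1,0) after S

path = [(1,3), (1,2), (1,1), (1,0)]
arrival = 15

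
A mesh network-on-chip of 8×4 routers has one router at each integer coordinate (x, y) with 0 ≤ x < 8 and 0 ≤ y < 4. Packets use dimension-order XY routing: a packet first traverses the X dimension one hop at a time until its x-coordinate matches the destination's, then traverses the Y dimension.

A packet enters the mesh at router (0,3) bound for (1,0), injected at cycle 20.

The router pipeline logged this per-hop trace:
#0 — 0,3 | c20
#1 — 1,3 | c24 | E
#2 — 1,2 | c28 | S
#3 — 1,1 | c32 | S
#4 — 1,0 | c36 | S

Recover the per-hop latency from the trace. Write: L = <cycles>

L = 4

From hop 0 (20) to hop 1 (24): +4 cycles.
One hop costs L cycles, so L = 4.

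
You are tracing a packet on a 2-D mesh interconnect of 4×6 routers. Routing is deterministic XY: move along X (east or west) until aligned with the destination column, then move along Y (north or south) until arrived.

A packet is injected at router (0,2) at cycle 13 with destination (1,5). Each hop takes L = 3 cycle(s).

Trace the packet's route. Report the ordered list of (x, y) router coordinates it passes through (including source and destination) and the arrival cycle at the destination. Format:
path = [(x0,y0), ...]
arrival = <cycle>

src (0,2)  cyc=13
E→(1,2)  cyc=16
N→(1,3)  cyc=19
N→(1,4)  cyc=22
N→(1,5)  cyc=25

path = [(0,2), (1,2), (1,3), (1,4), (1,5)]
arrival = 25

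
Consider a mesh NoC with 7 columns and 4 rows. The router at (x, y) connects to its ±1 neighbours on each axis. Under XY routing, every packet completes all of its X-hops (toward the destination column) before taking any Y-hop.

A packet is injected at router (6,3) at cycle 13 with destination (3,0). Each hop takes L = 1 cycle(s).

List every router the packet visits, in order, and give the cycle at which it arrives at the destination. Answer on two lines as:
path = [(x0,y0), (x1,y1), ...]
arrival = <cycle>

  0. router=(6,3) cycle=13 (inject)
  1. router=(5,3) cycle=14 dir=W
  2. router=(4,3) cycle=15 dir=W
  3. router=(3,3) cycle=16 dir=W
  4. router=(3,2) cycle=17 dir=S
  5. router=(3,1) cycle=18 dir=S
  6. router=(3,0) cycle=19 dir=S

path = [(6,3), (5,3), (4,3), (3,3), (3,2), (3,1), (3,0)]
arrival = 19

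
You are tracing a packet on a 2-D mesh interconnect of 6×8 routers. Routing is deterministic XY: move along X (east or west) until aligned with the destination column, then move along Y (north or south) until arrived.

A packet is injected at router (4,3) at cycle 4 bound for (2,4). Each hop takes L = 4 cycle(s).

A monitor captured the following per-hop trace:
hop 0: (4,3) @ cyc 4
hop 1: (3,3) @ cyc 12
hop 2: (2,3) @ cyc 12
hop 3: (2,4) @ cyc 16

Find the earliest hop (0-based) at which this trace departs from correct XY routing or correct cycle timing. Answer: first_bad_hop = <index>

first_bad_hop = 1

check 1→ d=(-1,0) cyc+8: BAD: Δcyc=8≠L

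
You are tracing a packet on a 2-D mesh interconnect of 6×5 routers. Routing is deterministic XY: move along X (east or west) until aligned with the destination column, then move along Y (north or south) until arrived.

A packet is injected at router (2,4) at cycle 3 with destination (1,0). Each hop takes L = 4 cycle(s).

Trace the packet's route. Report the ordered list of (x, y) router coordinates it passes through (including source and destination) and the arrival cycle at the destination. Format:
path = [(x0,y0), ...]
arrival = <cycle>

[0] x=2 y=4 t=3
[1] x=1 y=4 t=7 →W
[2] x=1 y=3 t=11 →S
[3] x=1 y=2 t=15 →S
[4] x=1 y=1 t=19 →S
[5] x=1 y=0 t=23 →S

path = [(2,4), (1,4), (1,3), (1,2), (1,1), (1,0)]
arrival = 23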